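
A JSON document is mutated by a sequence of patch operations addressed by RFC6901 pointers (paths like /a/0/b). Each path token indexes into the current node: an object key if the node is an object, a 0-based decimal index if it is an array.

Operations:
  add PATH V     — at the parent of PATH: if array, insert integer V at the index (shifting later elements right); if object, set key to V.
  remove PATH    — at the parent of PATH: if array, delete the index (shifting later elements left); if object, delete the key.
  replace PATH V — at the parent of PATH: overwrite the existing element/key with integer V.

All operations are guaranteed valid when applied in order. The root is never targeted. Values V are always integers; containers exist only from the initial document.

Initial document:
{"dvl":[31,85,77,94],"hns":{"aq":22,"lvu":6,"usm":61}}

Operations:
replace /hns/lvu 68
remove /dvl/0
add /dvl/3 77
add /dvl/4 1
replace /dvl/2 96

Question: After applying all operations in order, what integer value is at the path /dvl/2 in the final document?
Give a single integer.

Answer: 96

Derivation:
After op 1 (replace /hns/lvu 68): {"dvl":[31,85,77,94],"hns":{"aq":22,"lvu":68,"usm":61}}
After op 2 (remove /dvl/0): {"dvl":[85,77,94],"hns":{"aq":22,"lvu":68,"usm":61}}
After op 3 (add /dvl/3 77): {"dvl":[85,77,94,77],"hns":{"aq":22,"lvu":68,"usm":61}}
After op 4 (add /dvl/4 1): {"dvl":[85,77,94,77,1],"hns":{"aq":22,"lvu":68,"usm":61}}
After op 5 (replace /dvl/2 96): {"dvl":[85,77,96,77,1],"hns":{"aq":22,"lvu":68,"usm":61}}
Value at /dvl/2: 96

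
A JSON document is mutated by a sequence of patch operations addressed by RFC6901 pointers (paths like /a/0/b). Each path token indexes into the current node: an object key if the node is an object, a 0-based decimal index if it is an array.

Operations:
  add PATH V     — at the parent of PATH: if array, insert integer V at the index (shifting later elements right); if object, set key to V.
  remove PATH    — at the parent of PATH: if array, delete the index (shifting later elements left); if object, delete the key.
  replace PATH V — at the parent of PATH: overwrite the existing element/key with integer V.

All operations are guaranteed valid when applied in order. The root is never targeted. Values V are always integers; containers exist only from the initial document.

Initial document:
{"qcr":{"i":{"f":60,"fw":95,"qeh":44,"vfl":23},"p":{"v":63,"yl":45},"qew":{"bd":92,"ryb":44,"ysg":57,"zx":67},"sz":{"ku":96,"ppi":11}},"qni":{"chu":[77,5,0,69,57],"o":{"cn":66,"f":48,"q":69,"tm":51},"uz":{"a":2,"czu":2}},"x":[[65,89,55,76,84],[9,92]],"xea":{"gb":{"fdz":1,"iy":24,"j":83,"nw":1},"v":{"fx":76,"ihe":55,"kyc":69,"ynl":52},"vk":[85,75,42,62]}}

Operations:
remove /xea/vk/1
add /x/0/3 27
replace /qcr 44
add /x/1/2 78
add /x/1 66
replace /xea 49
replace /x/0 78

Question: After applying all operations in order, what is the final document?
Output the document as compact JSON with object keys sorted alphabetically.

After op 1 (remove /xea/vk/1): {"qcr":{"i":{"f":60,"fw":95,"qeh":44,"vfl":23},"p":{"v":63,"yl":45},"qew":{"bd":92,"ryb":44,"ysg":57,"zx":67},"sz":{"ku":96,"ppi":11}},"qni":{"chu":[77,5,0,69,57],"o":{"cn":66,"f":48,"q":69,"tm":51},"uz":{"a":2,"czu":2}},"x":[[65,89,55,76,84],[9,92]],"xea":{"gb":{"fdz":1,"iy":24,"j":83,"nw":1},"v":{"fx":76,"ihe":55,"kyc":69,"ynl":52},"vk":[85,42,62]}}
After op 2 (add /x/0/3 27): {"qcr":{"i":{"f":60,"fw":95,"qeh":44,"vfl":23},"p":{"v":63,"yl":45},"qew":{"bd":92,"ryb":44,"ysg":57,"zx":67},"sz":{"ku":96,"ppi":11}},"qni":{"chu":[77,5,0,69,57],"o":{"cn":66,"f":48,"q":69,"tm":51},"uz":{"a":2,"czu":2}},"x":[[65,89,55,27,76,84],[9,92]],"xea":{"gb":{"fdz":1,"iy":24,"j":83,"nw":1},"v":{"fx":76,"ihe":55,"kyc":69,"ynl":52},"vk":[85,42,62]}}
After op 3 (replace /qcr 44): {"qcr":44,"qni":{"chu":[77,5,0,69,57],"o":{"cn":66,"f":48,"q":69,"tm":51},"uz":{"a":2,"czu":2}},"x":[[65,89,55,27,76,84],[9,92]],"xea":{"gb":{"fdz":1,"iy":24,"j":83,"nw":1},"v":{"fx":76,"ihe":55,"kyc":69,"ynl":52},"vk":[85,42,62]}}
After op 4 (add /x/1/2 78): {"qcr":44,"qni":{"chu":[77,5,0,69,57],"o":{"cn":66,"f":48,"q":69,"tm":51},"uz":{"a":2,"czu":2}},"x":[[65,89,55,27,76,84],[9,92,78]],"xea":{"gb":{"fdz":1,"iy":24,"j":83,"nw":1},"v":{"fx":76,"ihe":55,"kyc":69,"ynl":52},"vk":[85,42,62]}}
After op 5 (add /x/1 66): {"qcr":44,"qni":{"chu":[77,5,0,69,57],"o":{"cn":66,"f":48,"q":69,"tm":51},"uz":{"a":2,"czu":2}},"x":[[65,89,55,27,76,84],66,[9,92,78]],"xea":{"gb":{"fdz":1,"iy":24,"j":83,"nw":1},"v":{"fx":76,"ihe":55,"kyc":69,"ynl":52},"vk":[85,42,62]}}
After op 6 (replace /xea 49): {"qcr":44,"qni":{"chu":[77,5,0,69,57],"o":{"cn":66,"f":48,"q":69,"tm":51},"uz":{"a":2,"czu":2}},"x":[[65,89,55,27,76,84],66,[9,92,78]],"xea":49}
After op 7 (replace /x/0 78): {"qcr":44,"qni":{"chu":[77,5,0,69,57],"o":{"cn":66,"f":48,"q":69,"tm":51},"uz":{"a":2,"czu":2}},"x":[78,66,[9,92,78]],"xea":49}

Answer: {"qcr":44,"qni":{"chu":[77,5,0,69,57],"o":{"cn":66,"f":48,"q":69,"tm":51},"uz":{"a":2,"czu":2}},"x":[78,66,[9,92,78]],"xea":49}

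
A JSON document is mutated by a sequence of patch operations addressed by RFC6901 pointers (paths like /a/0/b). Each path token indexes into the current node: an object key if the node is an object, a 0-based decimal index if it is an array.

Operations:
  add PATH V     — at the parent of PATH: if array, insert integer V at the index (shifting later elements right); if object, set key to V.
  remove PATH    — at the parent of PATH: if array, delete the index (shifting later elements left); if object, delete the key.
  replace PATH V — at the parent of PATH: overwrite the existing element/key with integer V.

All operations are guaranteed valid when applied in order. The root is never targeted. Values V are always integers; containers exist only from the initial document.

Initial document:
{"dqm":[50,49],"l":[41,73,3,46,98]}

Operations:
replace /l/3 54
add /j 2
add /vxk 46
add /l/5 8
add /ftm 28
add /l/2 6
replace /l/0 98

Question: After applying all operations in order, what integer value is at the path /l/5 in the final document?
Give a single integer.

Answer: 98

Derivation:
After op 1 (replace /l/3 54): {"dqm":[50,49],"l":[41,73,3,54,98]}
After op 2 (add /j 2): {"dqm":[50,49],"j":2,"l":[41,73,3,54,98]}
After op 3 (add /vxk 46): {"dqm":[50,49],"j":2,"l":[41,73,3,54,98],"vxk":46}
After op 4 (add /l/5 8): {"dqm":[50,49],"j":2,"l":[41,73,3,54,98,8],"vxk":46}
After op 5 (add /ftm 28): {"dqm":[50,49],"ftm":28,"j":2,"l":[41,73,3,54,98,8],"vxk":46}
After op 6 (add /l/2 6): {"dqm":[50,49],"ftm":28,"j":2,"l":[41,73,6,3,54,98,8],"vxk":46}
After op 7 (replace /l/0 98): {"dqm":[50,49],"ftm":28,"j":2,"l":[98,73,6,3,54,98,8],"vxk":46}
Value at /l/5: 98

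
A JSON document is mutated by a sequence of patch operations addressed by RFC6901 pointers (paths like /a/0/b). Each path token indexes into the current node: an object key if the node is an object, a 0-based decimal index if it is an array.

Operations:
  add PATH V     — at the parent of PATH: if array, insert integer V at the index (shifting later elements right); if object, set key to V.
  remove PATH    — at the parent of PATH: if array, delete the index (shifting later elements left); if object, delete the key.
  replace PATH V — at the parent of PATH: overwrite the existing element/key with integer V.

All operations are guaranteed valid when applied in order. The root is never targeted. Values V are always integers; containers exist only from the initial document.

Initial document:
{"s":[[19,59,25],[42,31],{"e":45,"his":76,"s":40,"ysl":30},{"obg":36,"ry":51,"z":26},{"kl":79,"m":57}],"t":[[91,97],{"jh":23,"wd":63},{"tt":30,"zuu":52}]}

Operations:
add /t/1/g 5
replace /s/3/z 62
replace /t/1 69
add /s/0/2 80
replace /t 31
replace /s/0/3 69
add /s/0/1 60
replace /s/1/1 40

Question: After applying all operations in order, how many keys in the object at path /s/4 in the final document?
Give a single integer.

After op 1 (add /t/1/g 5): {"s":[[19,59,25],[42,31],{"e":45,"his":76,"s":40,"ysl":30},{"obg":36,"ry":51,"z":26},{"kl":79,"m":57}],"t":[[91,97],{"g":5,"jh":23,"wd":63},{"tt":30,"zuu":52}]}
After op 2 (replace /s/3/z 62): {"s":[[19,59,25],[42,31],{"e":45,"his":76,"s":40,"ysl":30},{"obg":36,"ry":51,"z":62},{"kl":79,"m":57}],"t":[[91,97],{"g":5,"jh":23,"wd":63},{"tt":30,"zuu":52}]}
After op 3 (replace /t/1 69): {"s":[[19,59,25],[42,31],{"e":45,"his":76,"s":40,"ysl":30},{"obg":36,"ry":51,"z":62},{"kl":79,"m":57}],"t":[[91,97],69,{"tt":30,"zuu":52}]}
After op 4 (add /s/0/2 80): {"s":[[19,59,80,25],[42,31],{"e":45,"his":76,"s":40,"ysl":30},{"obg":36,"ry":51,"z":62},{"kl":79,"m":57}],"t":[[91,97],69,{"tt":30,"zuu":52}]}
After op 5 (replace /t 31): {"s":[[19,59,80,25],[42,31],{"e":45,"his":76,"s":40,"ysl":30},{"obg":36,"ry":51,"z":62},{"kl":79,"m":57}],"t":31}
After op 6 (replace /s/0/3 69): {"s":[[19,59,80,69],[42,31],{"e":45,"his":76,"s":40,"ysl":30},{"obg":36,"ry":51,"z":62},{"kl":79,"m":57}],"t":31}
After op 7 (add /s/0/1 60): {"s":[[19,60,59,80,69],[42,31],{"e":45,"his":76,"s":40,"ysl":30},{"obg":36,"ry":51,"z":62},{"kl":79,"m":57}],"t":31}
After op 8 (replace /s/1/1 40): {"s":[[19,60,59,80,69],[42,40],{"e":45,"his":76,"s":40,"ysl":30},{"obg":36,"ry":51,"z":62},{"kl":79,"m":57}],"t":31}
Size at path /s/4: 2

Answer: 2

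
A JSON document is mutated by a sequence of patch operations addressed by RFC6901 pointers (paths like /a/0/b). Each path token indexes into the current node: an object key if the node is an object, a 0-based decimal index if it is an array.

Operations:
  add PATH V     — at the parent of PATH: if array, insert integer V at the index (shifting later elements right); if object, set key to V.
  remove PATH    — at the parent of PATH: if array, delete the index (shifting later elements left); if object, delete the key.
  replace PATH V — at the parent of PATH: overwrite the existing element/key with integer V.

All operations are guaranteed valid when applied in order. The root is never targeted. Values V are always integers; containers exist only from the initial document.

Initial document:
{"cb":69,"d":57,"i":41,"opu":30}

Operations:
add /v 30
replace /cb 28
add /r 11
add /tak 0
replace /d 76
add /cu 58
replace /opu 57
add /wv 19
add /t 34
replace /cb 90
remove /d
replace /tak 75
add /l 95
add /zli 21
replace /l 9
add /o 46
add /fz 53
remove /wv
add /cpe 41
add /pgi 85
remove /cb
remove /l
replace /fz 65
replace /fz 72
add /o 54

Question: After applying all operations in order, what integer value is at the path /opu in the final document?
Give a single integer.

Answer: 57

Derivation:
After op 1 (add /v 30): {"cb":69,"d":57,"i":41,"opu":30,"v":30}
After op 2 (replace /cb 28): {"cb":28,"d":57,"i":41,"opu":30,"v":30}
After op 3 (add /r 11): {"cb":28,"d":57,"i":41,"opu":30,"r":11,"v":30}
After op 4 (add /tak 0): {"cb":28,"d":57,"i":41,"opu":30,"r":11,"tak":0,"v":30}
After op 5 (replace /d 76): {"cb":28,"d":76,"i":41,"opu":30,"r":11,"tak":0,"v":30}
After op 6 (add /cu 58): {"cb":28,"cu":58,"d":76,"i":41,"opu":30,"r":11,"tak":0,"v":30}
After op 7 (replace /opu 57): {"cb":28,"cu":58,"d":76,"i":41,"opu":57,"r":11,"tak":0,"v":30}
After op 8 (add /wv 19): {"cb":28,"cu":58,"d":76,"i":41,"opu":57,"r":11,"tak":0,"v":30,"wv":19}
After op 9 (add /t 34): {"cb":28,"cu":58,"d":76,"i":41,"opu":57,"r":11,"t":34,"tak":0,"v":30,"wv":19}
After op 10 (replace /cb 90): {"cb":90,"cu":58,"d":76,"i":41,"opu":57,"r":11,"t":34,"tak":0,"v":30,"wv":19}
After op 11 (remove /d): {"cb":90,"cu":58,"i":41,"opu":57,"r":11,"t":34,"tak":0,"v":30,"wv":19}
After op 12 (replace /tak 75): {"cb":90,"cu":58,"i":41,"opu":57,"r":11,"t":34,"tak":75,"v":30,"wv":19}
After op 13 (add /l 95): {"cb":90,"cu":58,"i":41,"l":95,"opu":57,"r":11,"t":34,"tak":75,"v":30,"wv":19}
After op 14 (add /zli 21): {"cb":90,"cu":58,"i":41,"l":95,"opu":57,"r":11,"t":34,"tak":75,"v":30,"wv":19,"zli":21}
After op 15 (replace /l 9): {"cb":90,"cu":58,"i":41,"l":9,"opu":57,"r":11,"t":34,"tak":75,"v":30,"wv":19,"zli":21}
After op 16 (add /o 46): {"cb":90,"cu":58,"i":41,"l":9,"o":46,"opu":57,"r":11,"t":34,"tak":75,"v":30,"wv":19,"zli":21}
After op 17 (add /fz 53): {"cb":90,"cu":58,"fz":53,"i":41,"l":9,"o":46,"opu":57,"r":11,"t":34,"tak":75,"v":30,"wv":19,"zli":21}
After op 18 (remove /wv): {"cb":90,"cu":58,"fz":53,"i":41,"l":9,"o":46,"opu":57,"r":11,"t":34,"tak":75,"v":30,"zli":21}
After op 19 (add /cpe 41): {"cb":90,"cpe":41,"cu":58,"fz":53,"i":41,"l":9,"o":46,"opu":57,"r":11,"t":34,"tak":75,"v":30,"zli":21}
After op 20 (add /pgi 85): {"cb":90,"cpe":41,"cu":58,"fz":53,"i":41,"l":9,"o":46,"opu":57,"pgi":85,"r":11,"t":34,"tak":75,"v":30,"zli":21}
After op 21 (remove /cb): {"cpe":41,"cu":58,"fz":53,"i":41,"l":9,"o":46,"opu":57,"pgi":85,"r":11,"t":34,"tak":75,"v":30,"zli":21}
After op 22 (remove /l): {"cpe":41,"cu":58,"fz":53,"i":41,"o":46,"opu":57,"pgi":85,"r":11,"t":34,"tak":75,"v":30,"zli":21}
After op 23 (replace /fz 65): {"cpe":41,"cu":58,"fz":65,"i":41,"o":46,"opu":57,"pgi":85,"r":11,"t":34,"tak":75,"v":30,"zli":21}
After op 24 (replace /fz 72): {"cpe":41,"cu":58,"fz":72,"i":41,"o":46,"opu":57,"pgi":85,"r":11,"t":34,"tak":75,"v":30,"zli":21}
After op 25 (add /o 54): {"cpe":41,"cu":58,"fz":72,"i":41,"o":54,"opu":57,"pgi":85,"r":11,"t":34,"tak":75,"v":30,"zli":21}
Value at /opu: 57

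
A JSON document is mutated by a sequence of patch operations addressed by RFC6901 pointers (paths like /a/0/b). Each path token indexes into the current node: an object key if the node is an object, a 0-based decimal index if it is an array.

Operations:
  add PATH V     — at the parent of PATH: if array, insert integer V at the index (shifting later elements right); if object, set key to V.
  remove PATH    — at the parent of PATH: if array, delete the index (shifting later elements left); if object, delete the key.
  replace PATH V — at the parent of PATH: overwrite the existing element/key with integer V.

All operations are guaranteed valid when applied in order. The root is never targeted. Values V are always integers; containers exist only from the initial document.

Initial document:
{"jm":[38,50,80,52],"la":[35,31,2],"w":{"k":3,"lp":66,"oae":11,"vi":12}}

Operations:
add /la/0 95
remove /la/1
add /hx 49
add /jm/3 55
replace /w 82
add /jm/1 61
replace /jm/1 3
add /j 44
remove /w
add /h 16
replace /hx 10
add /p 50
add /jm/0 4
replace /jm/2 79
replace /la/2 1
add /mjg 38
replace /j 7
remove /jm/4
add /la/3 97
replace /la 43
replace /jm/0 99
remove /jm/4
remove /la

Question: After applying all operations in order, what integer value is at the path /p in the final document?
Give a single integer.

Answer: 50

Derivation:
After op 1 (add /la/0 95): {"jm":[38,50,80,52],"la":[95,35,31,2],"w":{"k":3,"lp":66,"oae":11,"vi":12}}
After op 2 (remove /la/1): {"jm":[38,50,80,52],"la":[95,31,2],"w":{"k":3,"lp":66,"oae":11,"vi":12}}
After op 3 (add /hx 49): {"hx":49,"jm":[38,50,80,52],"la":[95,31,2],"w":{"k":3,"lp":66,"oae":11,"vi":12}}
After op 4 (add /jm/3 55): {"hx":49,"jm":[38,50,80,55,52],"la":[95,31,2],"w":{"k":3,"lp":66,"oae":11,"vi":12}}
After op 5 (replace /w 82): {"hx":49,"jm":[38,50,80,55,52],"la":[95,31,2],"w":82}
After op 6 (add /jm/1 61): {"hx":49,"jm":[38,61,50,80,55,52],"la":[95,31,2],"w":82}
After op 7 (replace /jm/1 3): {"hx":49,"jm":[38,3,50,80,55,52],"la":[95,31,2],"w":82}
After op 8 (add /j 44): {"hx":49,"j":44,"jm":[38,3,50,80,55,52],"la":[95,31,2],"w":82}
After op 9 (remove /w): {"hx":49,"j":44,"jm":[38,3,50,80,55,52],"la":[95,31,2]}
After op 10 (add /h 16): {"h":16,"hx":49,"j":44,"jm":[38,3,50,80,55,52],"la":[95,31,2]}
After op 11 (replace /hx 10): {"h":16,"hx":10,"j":44,"jm":[38,3,50,80,55,52],"la":[95,31,2]}
After op 12 (add /p 50): {"h":16,"hx":10,"j":44,"jm":[38,3,50,80,55,52],"la":[95,31,2],"p":50}
After op 13 (add /jm/0 4): {"h":16,"hx":10,"j":44,"jm":[4,38,3,50,80,55,52],"la":[95,31,2],"p":50}
After op 14 (replace /jm/2 79): {"h":16,"hx":10,"j":44,"jm":[4,38,79,50,80,55,52],"la":[95,31,2],"p":50}
After op 15 (replace /la/2 1): {"h":16,"hx":10,"j":44,"jm":[4,38,79,50,80,55,52],"la":[95,31,1],"p":50}
After op 16 (add /mjg 38): {"h":16,"hx":10,"j":44,"jm":[4,38,79,50,80,55,52],"la":[95,31,1],"mjg":38,"p":50}
After op 17 (replace /j 7): {"h":16,"hx":10,"j":7,"jm":[4,38,79,50,80,55,52],"la":[95,31,1],"mjg":38,"p":50}
After op 18 (remove /jm/4): {"h":16,"hx":10,"j":7,"jm":[4,38,79,50,55,52],"la":[95,31,1],"mjg":38,"p":50}
After op 19 (add /la/3 97): {"h":16,"hx":10,"j":7,"jm":[4,38,79,50,55,52],"la":[95,31,1,97],"mjg":38,"p":50}
After op 20 (replace /la 43): {"h":16,"hx":10,"j":7,"jm":[4,38,79,50,55,52],"la":43,"mjg":38,"p":50}
After op 21 (replace /jm/0 99): {"h":16,"hx":10,"j":7,"jm":[99,38,79,50,55,52],"la":43,"mjg":38,"p":50}
After op 22 (remove /jm/4): {"h":16,"hx":10,"j":7,"jm":[99,38,79,50,52],"la":43,"mjg":38,"p":50}
After op 23 (remove /la): {"h":16,"hx":10,"j":7,"jm":[99,38,79,50,52],"mjg":38,"p":50}
Value at /p: 50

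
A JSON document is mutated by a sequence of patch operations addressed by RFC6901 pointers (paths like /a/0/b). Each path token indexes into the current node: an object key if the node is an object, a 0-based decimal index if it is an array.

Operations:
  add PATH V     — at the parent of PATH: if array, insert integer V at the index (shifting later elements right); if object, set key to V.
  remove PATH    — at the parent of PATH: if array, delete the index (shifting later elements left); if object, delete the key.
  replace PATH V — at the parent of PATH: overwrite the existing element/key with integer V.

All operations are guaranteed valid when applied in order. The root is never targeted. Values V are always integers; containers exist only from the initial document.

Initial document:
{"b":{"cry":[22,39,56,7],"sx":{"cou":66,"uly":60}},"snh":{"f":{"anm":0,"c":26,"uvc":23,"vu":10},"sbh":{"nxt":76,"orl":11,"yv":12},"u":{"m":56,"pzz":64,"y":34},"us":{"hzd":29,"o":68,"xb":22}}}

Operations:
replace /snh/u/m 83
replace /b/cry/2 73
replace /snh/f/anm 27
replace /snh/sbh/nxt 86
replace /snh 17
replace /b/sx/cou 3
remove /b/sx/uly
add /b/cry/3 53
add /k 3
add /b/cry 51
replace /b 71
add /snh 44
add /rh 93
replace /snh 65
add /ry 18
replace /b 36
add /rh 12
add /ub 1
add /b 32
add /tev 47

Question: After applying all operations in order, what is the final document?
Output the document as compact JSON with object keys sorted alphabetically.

After op 1 (replace /snh/u/m 83): {"b":{"cry":[22,39,56,7],"sx":{"cou":66,"uly":60}},"snh":{"f":{"anm":0,"c":26,"uvc":23,"vu":10},"sbh":{"nxt":76,"orl":11,"yv":12},"u":{"m":83,"pzz":64,"y":34},"us":{"hzd":29,"o":68,"xb":22}}}
After op 2 (replace /b/cry/2 73): {"b":{"cry":[22,39,73,7],"sx":{"cou":66,"uly":60}},"snh":{"f":{"anm":0,"c":26,"uvc":23,"vu":10},"sbh":{"nxt":76,"orl":11,"yv":12},"u":{"m":83,"pzz":64,"y":34},"us":{"hzd":29,"o":68,"xb":22}}}
After op 3 (replace /snh/f/anm 27): {"b":{"cry":[22,39,73,7],"sx":{"cou":66,"uly":60}},"snh":{"f":{"anm":27,"c":26,"uvc":23,"vu":10},"sbh":{"nxt":76,"orl":11,"yv":12},"u":{"m":83,"pzz":64,"y":34},"us":{"hzd":29,"o":68,"xb":22}}}
After op 4 (replace /snh/sbh/nxt 86): {"b":{"cry":[22,39,73,7],"sx":{"cou":66,"uly":60}},"snh":{"f":{"anm":27,"c":26,"uvc":23,"vu":10},"sbh":{"nxt":86,"orl":11,"yv":12},"u":{"m":83,"pzz":64,"y":34},"us":{"hzd":29,"o":68,"xb":22}}}
After op 5 (replace /snh 17): {"b":{"cry":[22,39,73,7],"sx":{"cou":66,"uly":60}},"snh":17}
After op 6 (replace /b/sx/cou 3): {"b":{"cry":[22,39,73,7],"sx":{"cou":3,"uly":60}},"snh":17}
After op 7 (remove /b/sx/uly): {"b":{"cry":[22,39,73,7],"sx":{"cou":3}},"snh":17}
After op 8 (add /b/cry/3 53): {"b":{"cry":[22,39,73,53,7],"sx":{"cou":3}},"snh":17}
After op 9 (add /k 3): {"b":{"cry":[22,39,73,53,7],"sx":{"cou":3}},"k":3,"snh":17}
After op 10 (add /b/cry 51): {"b":{"cry":51,"sx":{"cou":3}},"k":3,"snh":17}
After op 11 (replace /b 71): {"b":71,"k":3,"snh":17}
After op 12 (add /snh 44): {"b":71,"k":3,"snh":44}
After op 13 (add /rh 93): {"b":71,"k":3,"rh":93,"snh":44}
After op 14 (replace /snh 65): {"b":71,"k":3,"rh":93,"snh":65}
After op 15 (add /ry 18): {"b":71,"k":3,"rh":93,"ry":18,"snh":65}
After op 16 (replace /b 36): {"b":36,"k":3,"rh":93,"ry":18,"snh":65}
After op 17 (add /rh 12): {"b":36,"k":3,"rh":12,"ry":18,"snh":65}
After op 18 (add /ub 1): {"b":36,"k":3,"rh":12,"ry":18,"snh":65,"ub":1}
After op 19 (add /b 32): {"b":32,"k":3,"rh":12,"ry":18,"snh":65,"ub":1}
After op 20 (add /tev 47): {"b":32,"k":3,"rh":12,"ry":18,"snh":65,"tev":47,"ub":1}

Answer: {"b":32,"k":3,"rh":12,"ry":18,"snh":65,"tev":47,"ub":1}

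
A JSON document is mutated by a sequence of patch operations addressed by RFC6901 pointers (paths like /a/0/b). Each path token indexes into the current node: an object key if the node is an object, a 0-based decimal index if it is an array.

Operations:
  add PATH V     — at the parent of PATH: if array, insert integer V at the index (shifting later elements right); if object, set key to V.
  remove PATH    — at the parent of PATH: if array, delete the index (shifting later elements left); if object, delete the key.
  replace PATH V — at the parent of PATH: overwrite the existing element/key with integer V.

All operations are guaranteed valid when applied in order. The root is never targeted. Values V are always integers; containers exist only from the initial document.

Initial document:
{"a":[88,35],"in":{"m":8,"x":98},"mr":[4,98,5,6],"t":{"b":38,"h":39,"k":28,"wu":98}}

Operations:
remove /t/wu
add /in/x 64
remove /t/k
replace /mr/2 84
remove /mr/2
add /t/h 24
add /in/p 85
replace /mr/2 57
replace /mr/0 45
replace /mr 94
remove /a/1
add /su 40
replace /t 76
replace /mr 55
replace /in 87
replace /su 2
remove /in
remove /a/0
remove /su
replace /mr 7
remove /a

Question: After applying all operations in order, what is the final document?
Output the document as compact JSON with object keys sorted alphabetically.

Answer: {"mr":7,"t":76}

Derivation:
After op 1 (remove /t/wu): {"a":[88,35],"in":{"m":8,"x":98},"mr":[4,98,5,6],"t":{"b":38,"h":39,"k":28}}
After op 2 (add /in/x 64): {"a":[88,35],"in":{"m":8,"x":64},"mr":[4,98,5,6],"t":{"b":38,"h":39,"k":28}}
After op 3 (remove /t/k): {"a":[88,35],"in":{"m":8,"x":64},"mr":[4,98,5,6],"t":{"b":38,"h":39}}
After op 4 (replace /mr/2 84): {"a":[88,35],"in":{"m":8,"x":64},"mr":[4,98,84,6],"t":{"b":38,"h":39}}
After op 5 (remove /mr/2): {"a":[88,35],"in":{"m":8,"x":64},"mr":[4,98,6],"t":{"b":38,"h":39}}
After op 6 (add /t/h 24): {"a":[88,35],"in":{"m":8,"x":64},"mr":[4,98,6],"t":{"b":38,"h":24}}
After op 7 (add /in/p 85): {"a":[88,35],"in":{"m":8,"p":85,"x":64},"mr":[4,98,6],"t":{"b":38,"h":24}}
After op 8 (replace /mr/2 57): {"a":[88,35],"in":{"m":8,"p":85,"x":64},"mr":[4,98,57],"t":{"b":38,"h":24}}
After op 9 (replace /mr/0 45): {"a":[88,35],"in":{"m":8,"p":85,"x":64},"mr":[45,98,57],"t":{"b":38,"h":24}}
After op 10 (replace /mr 94): {"a":[88,35],"in":{"m":8,"p":85,"x":64},"mr":94,"t":{"b":38,"h":24}}
After op 11 (remove /a/1): {"a":[88],"in":{"m":8,"p":85,"x":64},"mr":94,"t":{"b":38,"h":24}}
After op 12 (add /su 40): {"a":[88],"in":{"m":8,"p":85,"x":64},"mr":94,"su":40,"t":{"b":38,"h":24}}
After op 13 (replace /t 76): {"a":[88],"in":{"m":8,"p":85,"x":64},"mr":94,"su":40,"t":76}
After op 14 (replace /mr 55): {"a":[88],"in":{"m":8,"p":85,"x":64},"mr":55,"su":40,"t":76}
After op 15 (replace /in 87): {"a":[88],"in":87,"mr":55,"su":40,"t":76}
After op 16 (replace /su 2): {"a":[88],"in":87,"mr":55,"su":2,"t":76}
After op 17 (remove /in): {"a":[88],"mr":55,"su":2,"t":76}
After op 18 (remove /a/0): {"a":[],"mr":55,"su":2,"t":76}
After op 19 (remove /su): {"a":[],"mr":55,"t":76}
After op 20 (replace /mr 7): {"a":[],"mr":7,"t":76}
After op 21 (remove /a): {"mr":7,"t":76}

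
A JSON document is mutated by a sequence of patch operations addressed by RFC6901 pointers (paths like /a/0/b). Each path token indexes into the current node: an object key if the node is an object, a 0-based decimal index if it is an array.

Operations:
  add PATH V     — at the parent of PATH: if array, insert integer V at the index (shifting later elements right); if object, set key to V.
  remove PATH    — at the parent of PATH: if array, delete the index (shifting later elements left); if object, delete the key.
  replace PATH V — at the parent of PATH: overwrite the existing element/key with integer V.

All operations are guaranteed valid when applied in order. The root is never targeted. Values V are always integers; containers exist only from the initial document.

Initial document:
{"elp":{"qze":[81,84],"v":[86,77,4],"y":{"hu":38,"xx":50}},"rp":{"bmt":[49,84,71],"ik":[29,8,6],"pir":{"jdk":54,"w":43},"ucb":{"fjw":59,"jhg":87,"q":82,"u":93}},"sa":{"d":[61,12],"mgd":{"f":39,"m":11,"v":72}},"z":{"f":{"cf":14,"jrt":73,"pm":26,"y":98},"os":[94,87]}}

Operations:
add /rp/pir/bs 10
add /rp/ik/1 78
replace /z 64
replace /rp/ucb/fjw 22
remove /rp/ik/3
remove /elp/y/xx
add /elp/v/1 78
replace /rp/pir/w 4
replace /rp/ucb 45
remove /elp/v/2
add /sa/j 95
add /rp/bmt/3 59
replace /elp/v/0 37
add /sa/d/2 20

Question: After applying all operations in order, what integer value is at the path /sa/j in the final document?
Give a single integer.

After op 1 (add /rp/pir/bs 10): {"elp":{"qze":[81,84],"v":[86,77,4],"y":{"hu":38,"xx":50}},"rp":{"bmt":[49,84,71],"ik":[29,8,6],"pir":{"bs":10,"jdk":54,"w":43},"ucb":{"fjw":59,"jhg":87,"q":82,"u":93}},"sa":{"d":[61,12],"mgd":{"f":39,"m":11,"v":72}},"z":{"f":{"cf":14,"jrt":73,"pm":26,"y":98},"os":[94,87]}}
After op 2 (add /rp/ik/1 78): {"elp":{"qze":[81,84],"v":[86,77,4],"y":{"hu":38,"xx":50}},"rp":{"bmt":[49,84,71],"ik":[29,78,8,6],"pir":{"bs":10,"jdk":54,"w":43},"ucb":{"fjw":59,"jhg":87,"q":82,"u":93}},"sa":{"d":[61,12],"mgd":{"f":39,"m":11,"v":72}},"z":{"f":{"cf":14,"jrt":73,"pm":26,"y":98},"os":[94,87]}}
After op 3 (replace /z 64): {"elp":{"qze":[81,84],"v":[86,77,4],"y":{"hu":38,"xx":50}},"rp":{"bmt":[49,84,71],"ik":[29,78,8,6],"pir":{"bs":10,"jdk":54,"w":43},"ucb":{"fjw":59,"jhg":87,"q":82,"u":93}},"sa":{"d":[61,12],"mgd":{"f":39,"m":11,"v":72}},"z":64}
After op 4 (replace /rp/ucb/fjw 22): {"elp":{"qze":[81,84],"v":[86,77,4],"y":{"hu":38,"xx":50}},"rp":{"bmt":[49,84,71],"ik":[29,78,8,6],"pir":{"bs":10,"jdk":54,"w":43},"ucb":{"fjw":22,"jhg":87,"q":82,"u":93}},"sa":{"d":[61,12],"mgd":{"f":39,"m":11,"v":72}},"z":64}
After op 5 (remove /rp/ik/3): {"elp":{"qze":[81,84],"v":[86,77,4],"y":{"hu":38,"xx":50}},"rp":{"bmt":[49,84,71],"ik":[29,78,8],"pir":{"bs":10,"jdk":54,"w":43},"ucb":{"fjw":22,"jhg":87,"q":82,"u":93}},"sa":{"d":[61,12],"mgd":{"f":39,"m":11,"v":72}},"z":64}
After op 6 (remove /elp/y/xx): {"elp":{"qze":[81,84],"v":[86,77,4],"y":{"hu":38}},"rp":{"bmt":[49,84,71],"ik":[29,78,8],"pir":{"bs":10,"jdk":54,"w":43},"ucb":{"fjw":22,"jhg":87,"q":82,"u":93}},"sa":{"d":[61,12],"mgd":{"f":39,"m":11,"v":72}},"z":64}
After op 7 (add /elp/v/1 78): {"elp":{"qze":[81,84],"v":[86,78,77,4],"y":{"hu":38}},"rp":{"bmt":[49,84,71],"ik":[29,78,8],"pir":{"bs":10,"jdk":54,"w":43},"ucb":{"fjw":22,"jhg":87,"q":82,"u":93}},"sa":{"d":[61,12],"mgd":{"f":39,"m":11,"v":72}},"z":64}
After op 8 (replace /rp/pir/w 4): {"elp":{"qze":[81,84],"v":[86,78,77,4],"y":{"hu":38}},"rp":{"bmt":[49,84,71],"ik":[29,78,8],"pir":{"bs":10,"jdk":54,"w":4},"ucb":{"fjw":22,"jhg":87,"q":82,"u":93}},"sa":{"d":[61,12],"mgd":{"f":39,"m":11,"v":72}},"z":64}
After op 9 (replace /rp/ucb 45): {"elp":{"qze":[81,84],"v":[86,78,77,4],"y":{"hu":38}},"rp":{"bmt":[49,84,71],"ik":[29,78,8],"pir":{"bs":10,"jdk":54,"w":4},"ucb":45},"sa":{"d":[61,12],"mgd":{"f":39,"m":11,"v":72}},"z":64}
After op 10 (remove /elp/v/2): {"elp":{"qze":[81,84],"v":[86,78,4],"y":{"hu":38}},"rp":{"bmt":[49,84,71],"ik":[29,78,8],"pir":{"bs":10,"jdk":54,"w":4},"ucb":45},"sa":{"d":[61,12],"mgd":{"f":39,"m":11,"v":72}},"z":64}
After op 11 (add /sa/j 95): {"elp":{"qze":[81,84],"v":[86,78,4],"y":{"hu":38}},"rp":{"bmt":[49,84,71],"ik":[29,78,8],"pir":{"bs":10,"jdk":54,"w":4},"ucb":45},"sa":{"d":[61,12],"j":95,"mgd":{"f":39,"m":11,"v":72}},"z":64}
After op 12 (add /rp/bmt/3 59): {"elp":{"qze":[81,84],"v":[86,78,4],"y":{"hu":38}},"rp":{"bmt":[49,84,71,59],"ik":[29,78,8],"pir":{"bs":10,"jdk":54,"w":4},"ucb":45},"sa":{"d":[61,12],"j":95,"mgd":{"f":39,"m":11,"v":72}},"z":64}
After op 13 (replace /elp/v/0 37): {"elp":{"qze":[81,84],"v":[37,78,4],"y":{"hu":38}},"rp":{"bmt":[49,84,71,59],"ik":[29,78,8],"pir":{"bs":10,"jdk":54,"w":4},"ucb":45},"sa":{"d":[61,12],"j":95,"mgd":{"f":39,"m":11,"v":72}},"z":64}
After op 14 (add /sa/d/2 20): {"elp":{"qze":[81,84],"v":[37,78,4],"y":{"hu":38}},"rp":{"bmt":[49,84,71,59],"ik":[29,78,8],"pir":{"bs":10,"jdk":54,"w":4},"ucb":45},"sa":{"d":[61,12,20],"j":95,"mgd":{"f":39,"m":11,"v":72}},"z":64}
Value at /sa/j: 95

Answer: 95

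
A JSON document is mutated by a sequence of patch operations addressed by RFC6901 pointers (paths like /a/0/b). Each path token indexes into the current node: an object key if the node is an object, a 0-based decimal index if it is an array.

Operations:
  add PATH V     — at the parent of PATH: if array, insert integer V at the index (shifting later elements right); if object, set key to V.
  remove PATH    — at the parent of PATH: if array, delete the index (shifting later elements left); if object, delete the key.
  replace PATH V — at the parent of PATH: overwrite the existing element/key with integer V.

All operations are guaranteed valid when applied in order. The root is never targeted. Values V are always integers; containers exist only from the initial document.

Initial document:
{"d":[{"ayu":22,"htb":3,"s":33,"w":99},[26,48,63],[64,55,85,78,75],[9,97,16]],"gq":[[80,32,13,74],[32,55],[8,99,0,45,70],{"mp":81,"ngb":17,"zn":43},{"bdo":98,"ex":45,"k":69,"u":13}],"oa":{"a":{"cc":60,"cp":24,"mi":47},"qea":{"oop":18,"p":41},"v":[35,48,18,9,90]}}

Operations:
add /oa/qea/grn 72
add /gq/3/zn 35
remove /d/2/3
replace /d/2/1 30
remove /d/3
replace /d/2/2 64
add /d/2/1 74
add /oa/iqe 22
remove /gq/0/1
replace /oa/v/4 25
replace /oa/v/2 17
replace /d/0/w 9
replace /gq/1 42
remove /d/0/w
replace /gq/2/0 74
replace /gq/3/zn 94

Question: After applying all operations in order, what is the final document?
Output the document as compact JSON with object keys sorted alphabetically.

After op 1 (add /oa/qea/grn 72): {"d":[{"ayu":22,"htb":3,"s":33,"w":99},[26,48,63],[64,55,85,78,75],[9,97,16]],"gq":[[80,32,13,74],[32,55],[8,99,0,45,70],{"mp":81,"ngb":17,"zn":43},{"bdo":98,"ex":45,"k":69,"u":13}],"oa":{"a":{"cc":60,"cp":24,"mi":47},"qea":{"grn":72,"oop":18,"p":41},"v":[35,48,18,9,90]}}
After op 2 (add /gq/3/zn 35): {"d":[{"ayu":22,"htb":3,"s":33,"w":99},[26,48,63],[64,55,85,78,75],[9,97,16]],"gq":[[80,32,13,74],[32,55],[8,99,0,45,70],{"mp":81,"ngb":17,"zn":35},{"bdo":98,"ex":45,"k":69,"u":13}],"oa":{"a":{"cc":60,"cp":24,"mi":47},"qea":{"grn":72,"oop":18,"p":41},"v":[35,48,18,9,90]}}
After op 3 (remove /d/2/3): {"d":[{"ayu":22,"htb":3,"s":33,"w":99},[26,48,63],[64,55,85,75],[9,97,16]],"gq":[[80,32,13,74],[32,55],[8,99,0,45,70],{"mp":81,"ngb":17,"zn":35},{"bdo":98,"ex":45,"k":69,"u":13}],"oa":{"a":{"cc":60,"cp":24,"mi":47},"qea":{"grn":72,"oop":18,"p":41},"v":[35,48,18,9,90]}}
After op 4 (replace /d/2/1 30): {"d":[{"ayu":22,"htb":3,"s":33,"w":99},[26,48,63],[64,30,85,75],[9,97,16]],"gq":[[80,32,13,74],[32,55],[8,99,0,45,70],{"mp":81,"ngb":17,"zn":35},{"bdo":98,"ex":45,"k":69,"u":13}],"oa":{"a":{"cc":60,"cp":24,"mi":47},"qea":{"grn":72,"oop":18,"p":41},"v":[35,48,18,9,90]}}
After op 5 (remove /d/3): {"d":[{"ayu":22,"htb":3,"s":33,"w":99},[26,48,63],[64,30,85,75]],"gq":[[80,32,13,74],[32,55],[8,99,0,45,70],{"mp":81,"ngb":17,"zn":35},{"bdo":98,"ex":45,"k":69,"u":13}],"oa":{"a":{"cc":60,"cp":24,"mi":47},"qea":{"grn":72,"oop":18,"p":41},"v":[35,48,18,9,90]}}
After op 6 (replace /d/2/2 64): {"d":[{"ayu":22,"htb":3,"s":33,"w":99},[26,48,63],[64,30,64,75]],"gq":[[80,32,13,74],[32,55],[8,99,0,45,70],{"mp":81,"ngb":17,"zn":35},{"bdo":98,"ex":45,"k":69,"u":13}],"oa":{"a":{"cc":60,"cp":24,"mi":47},"qea":{"grn":72,"oop":18,"p":41},"v":[35,48,18,9,90]}}
After op 7 (add /d/2/1 74): {"d":[{"ayu":22,"htb":3,"s":33,"w":99},[26,48,63],[64,74,30,64,75]],"gq":[[80,32,13,74],[32,55],[8,99,0,45,70],{"mp":81,"ngb":17,"zn":35},{"bdo":98,"ex":45,"k":69,"u":13}],"oa":{"a":{"cc":60,"cp":24,"mi":47},"qea":{"grn":72,"oop":18,"p":41},"v":[35,48,18,9,90]}}
After op 8 (add /oa/iqe 22): {"d":[{"ayu":22,"htb":3,"s":33,"w":99},[26,48,63],[64,74,30,64,75]],"gq":[[80,32,13,74],[32,55],[8,99,0,45,70],{"mp":81,"ngb":17,"zn":35},{"bdo":98,"ex":45,"k":69,"u":13}],"oa":{"a":{"cc":60,"cp":24,"mi":47},"iqe":22,"qea":{"grn":72,"oop":18,"p":41},"v":[35,48,18,9,90]}}
After op 9 (remove /gq/0/1): {"d":[{"ayu":22,"htb":3,"s":33,"w":99},[26,48,63],[64,74,30,64,75]],"gq":[[80,13,74],[32,55],[8,99,0,45,70],{"mp":81,"ngb":17,"zn":35},{"bdo":98,"ex":45,"k":69,"u":13}],"oa":{"a":{"cc":60,"cp":24,"mi":47},"iqe":22,"qea":{"grn":72,"oop":18,"p":41},"v":[35,48,18,9,90]}}
After op 10 (replace /oa/v/4 25): {"d":[{"ayu":22,"htb":3,"s":33,"w":99},[26,48,63],[64,74,30,64,75]],"gq":[[80,13,74],[32,55],[8,99,0,45,70],{"mp":81,"ngb":17,"zn":35},{"bdo":98,"ex":45,"k":69,"u":13}],"oa":{"a":{"cc":60,"cp":24,"mi":47},"iqe":22,"qea":{"grn":72,"oop":18,"p":41},"v":[35,48,18,9,25]}}
After op 11 (replace /oa/v/2 17): {"d":[{"ayu":22,"htb":3,"s":33,"w":99},[26,48,63],[64,74,30,64,75]],"gq":[[80,13,74],[32,55],[8,99,0,45,70],{"mp":81,"ngb":17,"zn":35},{"bdo":98,"ex":45,"k":69,"u":13}],"oa":{"a":{"cc":60,"cp":24,"mi":47},"iqe":22,"qea":{"grn":72,"oop":18,"p":41},"v":[35,48,17,9,25]}}
After op 12 (replace /d/0/w 9): {"d":[{"ayu":22,"htb":3,"s":33,"w":9},[26,48,63],[64,74,30,64,75]],"gq":[[80,13,74],[32,55],[8,99,0,45,70],{"mp":81,"ngb":17,"zn":35},{"bdo":98,"ex":45,"k":69,"u":13}],"oa":{"a":{"cc":60,"cp":24,"mi":47},"iqe":22,"qea":{"grn":72,"oop":18,"p":41},"v":[35,48,17,9,25]}}
After op 13 (replace /gq/1 42): {"d":[{"ayu":22,"htb":3,"s":33,"w":9},[26,48,63],[64,74,30,64,75]],"gq":[[80,13,74],42,[8,99,0,45,70],{"mp":81,"ngb":17,"zn":35},{"bdo":98,"ex":45,"k":69,"u":13}],"oa":{"a":{"cc":60,"cp":24,"mi":47},"iqe":22,"qea":{"grn":72,"oop":18,"p":41},"v":[35,48,17,9,25]}}
After op 14 (remove /d/0/w): {"d":[{"ayu":22,"htb":3,"s":33},[26,48,63],[64,74,30,64,75]],"gq":[[80,13,74],42,[8,99,0,45,70],{"mp":81,"ngb":17,"zn":35},{"bdo":98,"ex":45,"k":69,"u":13}],"oa":{"a":{"cc":60,"cp":24,"mi":47},"iqe":22,"qea":{"grn":72,"oop":18,"p":41},"v":[35,48,17,9,25]}}
After op 15 (replace /gq/2/0 74): {"d":[{"ayu":22,"htb":3,"s":33},[26,48,63],[64,74,30,64,75]],"gq":[[80,13,74],42,[74,99,0,45,70],{"mp":81,"ngb":17,"zn":35},{"bdo":98,"ex":45,"k":69,"u":13}],"oa":{"a":{"cc":60,"cp":24,"mi":47},"iqe":22,"qea":{"grn":72,"oop":18,"p":41},"v":[35,48,17,9,25]}}
After op 16 (replace /gq/3/zn 94): {"d":[{"ayu":22,"htb":3,"s":33},[26,48,63],[64,74,30,64,75]],"gq":[[80,13,74],42,[74,99,0,45,70],{"mp":81,"ngb":17,"zn":94},{"bdo":98,"ex":45,"k":69,"u":13}],"oa":{"a":{"cc":60,"cp":24,"mi":47},"iqe":22,"qea":{"grn":72,"oop":18,"p":41},"v":[35,48,17,9,25]}}

Answer: {"d":[{"ayu":22,"htb":3,"s":33},[26,48,63],[64,74,30,64,75]],"gq":[[80,13,74],42,[74,99,0,45,70],{"mp":81,"ngb":17,"zn":94},{"bdo":98,"ex":45,"k":69,"u":13}],"oa":{"a":{"cc":60,"cp":24,"mi":47},"iqe":22,"qea":{"grn":72,"oop":18,"p":41},"v":[35,48,17,9,25]}}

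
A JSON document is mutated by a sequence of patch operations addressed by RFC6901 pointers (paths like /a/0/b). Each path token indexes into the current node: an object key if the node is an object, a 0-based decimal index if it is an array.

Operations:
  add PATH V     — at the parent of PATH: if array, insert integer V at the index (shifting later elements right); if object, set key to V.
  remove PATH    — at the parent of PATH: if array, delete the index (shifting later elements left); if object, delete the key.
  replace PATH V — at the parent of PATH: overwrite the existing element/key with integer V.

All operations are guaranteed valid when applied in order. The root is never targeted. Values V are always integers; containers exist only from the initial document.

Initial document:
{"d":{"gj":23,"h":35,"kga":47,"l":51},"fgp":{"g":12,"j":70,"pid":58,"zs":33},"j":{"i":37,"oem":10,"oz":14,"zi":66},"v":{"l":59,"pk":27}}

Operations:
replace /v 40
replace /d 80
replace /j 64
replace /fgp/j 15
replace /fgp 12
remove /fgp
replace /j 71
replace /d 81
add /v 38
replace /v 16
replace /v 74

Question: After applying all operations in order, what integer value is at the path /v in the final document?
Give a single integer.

Answer: 74

Derivation:
After op 1 (replace /v 40): {"d":{"gj":23,"h":35,"kga":47,"l":51},"fgp":{"g":12,"j":70,"pid":58,"zs":33},"j":{"i":37,"oem":10,"oz":14,"zi":66},"v":40}
After op 2 (replace /d 80): {"d":80,"fgp":{"g":12,"j":70,"pid":58,"zs":33},"j":{"i":37,"oem":10,"oz":14,"zi":66},"v":40}
After op 3 (replace /j 64): {"d":80,"fgp":{"g":12,"j":70,"pid":58,"zs":33},"j":64,"v":40}
After op 4 (replace /fgp/j 15): {"d":80,"fgp":{"g":12,"j":15,"pid":58,"zs":33},"j":64,"v":40}
After op 5 (replace /fgp 12): {"d":80,"fgp":12,"j":64,"v":40}
After op 6 (remove /fgp): {"d":80,"j":64,"v":40}
After op 7 (replace /j 71): {"d":80,"j":71,"v":40}
After op 8 (replace /d 81): {"d":81,"j":71,"v":40}
After op 9 (add /v 38): {"d":81,"j":71,"v":38}
After op 10 (replace /v 16): {"d":81,"j":71,"v":16}
After op 11 (replace /v 74): {"d":81,"j":71,"v":74}
Value at /v: 74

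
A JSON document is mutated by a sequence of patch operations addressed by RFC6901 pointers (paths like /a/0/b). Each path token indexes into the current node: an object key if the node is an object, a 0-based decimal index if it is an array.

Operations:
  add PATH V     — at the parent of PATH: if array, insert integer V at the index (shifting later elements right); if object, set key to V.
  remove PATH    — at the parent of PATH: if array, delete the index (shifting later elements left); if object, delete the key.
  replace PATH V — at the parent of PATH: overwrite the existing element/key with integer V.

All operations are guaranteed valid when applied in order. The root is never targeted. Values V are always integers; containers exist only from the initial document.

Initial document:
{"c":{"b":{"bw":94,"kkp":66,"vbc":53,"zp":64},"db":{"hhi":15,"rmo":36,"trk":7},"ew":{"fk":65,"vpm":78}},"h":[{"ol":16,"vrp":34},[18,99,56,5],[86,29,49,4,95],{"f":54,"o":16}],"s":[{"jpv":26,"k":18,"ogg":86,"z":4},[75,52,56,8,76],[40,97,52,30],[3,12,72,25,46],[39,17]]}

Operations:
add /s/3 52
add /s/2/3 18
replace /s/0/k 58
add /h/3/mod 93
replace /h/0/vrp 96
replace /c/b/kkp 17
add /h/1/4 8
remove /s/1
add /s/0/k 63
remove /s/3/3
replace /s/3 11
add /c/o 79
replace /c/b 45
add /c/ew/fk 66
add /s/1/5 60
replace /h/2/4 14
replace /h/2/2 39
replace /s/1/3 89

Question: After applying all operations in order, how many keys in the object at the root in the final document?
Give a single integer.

Answer: 3

Derivation:
After op 1 (add /s/3 52): {"c":{"b":{"bw":94,"kkp":66,"vbc":53,"zp":64},"db":{"hhi":15,"rmo":36,"trk":7},"ew":{"fk":65,"vpm":78}},"h":[{"ol":16,"vrp":34},[18,99,56,5],[86,29,49,4,95],{"f":54,"o":16}],"s":[{"jpv":26,"k":18,"ogg":86,"z":4},[75,52,56,8,76],[40,97,52,30],52,[3,12,72,25,46],[39,17]]}
After op 2 (add /s/2/3 18): {"c":{"b":{"bw":94,"kkp":66,"vbc":53,"zp":64},"db":{"hhi":15,"rmo":36,"trk":7},"ew":{"fk":65,"vpm":78}},"h":[{"ol":16,"vrp":34},[18,99,56,5],[86,29,49,4,95],{"f":54,"o":16}],"s":[{"jpv":26,"k":18,"ogg":86,"z":4},[75,52,56,8,76],[40,97,52,18,30],52,[3,12,72,25,46],[39,17]]}
After op 3 (replace /s/0/k 58): {"c":{"b":{"bw":94,"kkp":66,"vbc":53,"zp":64},"db":{"hhi":15,"rmo":36,"trk":7},"ew":{"fk":65,"vpm":78}},"h":[{"ol":16,"vrp":34},[18,99,56,5],[86,29,49,4,95],{"f":54,"o":16}],"s":[{"jpv":26,"k":58,"ogg":86,"z":4},[75,52,56,8,76],[40,97,52,18,30],52,[3,12,72,25,46],[39,17]]}
After op 4 (add /h/3/mod 93): {"c":{"b":{"bw":94,"kkp":66,"vbc":53,"zp":64},"db":{"hhi":15,"rmo":36,"trk":7},"ew":{"fk":65,"vpm":78}},"h":[{"ol":16,"vrp":34},[18,99,56,5],[86,29,49,4,95],{"f":54,"mod":93,"o":16}],"s":[{"jpv":26,"k":58,"ogg":86,"z":4},[75,52,56,8,76],[40,97,52,18,30],52,[3,12,72,25,46],[39,17]]}
After op 5 (replace /h/0/vrp 96): {"c":{"b":{"bw":94,"kkp":66,"vbc":53,"zp":64},"db":{"hhi":15,"rmo":36,"trk":7},"ew":{"fk":65,"vpm":78}},"h":[{"ol":16,"vrp":96},[18,99,56,5],[86,29,49,4,95],{"f":54,"mod":93,"o":16}],"s":[{"jpv":26,"k":58,"ogg":86,"z":4},[75,52,56,8,76],[40,97,52,18,30],52,[3,12,72,25,46],[39,17]]}
After op 6 (replace /c/b/kkp 17): {"c":{"b":{"bw":94,"kkp":17,"vbc":53,"zp":64},"db":{"hhi":15,"rmo":36,"trk":7},"ew":{"fk":65,"vpm":78}},"h":[{"ol":16,"vrp":96},[18,99,56,5],[86,29,49,4,95],{"f":54,"mod":93,"o":16}],"s":[{"jpv":26,"k":58,"ogg":86,"z":4},[75,52,56,8,76],[40,97,52,18,30],52,[3,12,72,25,46],[39,17]]}
After op 7 (add /h/1/4 8): {"c":{"b":{"bw":94,"kkp":17,"vbc":53,"zp":64},"db":{"hhi":15,"rmo":36,"trk":7},"ew":{"fk":65,"vpm":78}},"h":[{"ol":16,"vrp":96},[18,99,56,5,8],[86,29,49,4,95],{"f":54,"mod":93,"o":16}],"s":[{"jpv":26,"k":58,"ogg":86,"z":4},[75,52,56,8,76],[40,97,52,18,30],52,[3,12,72,25,46],[39,17]]}
After op 8 (remove /s/1): {"c":{"b":{"bw":94,"kkp":17,"vbc":53,"zp":64},"db":{"hhi":15,"rmo":36,"trk":7},"ew":{"fk":65,"vpm":78}},"h":[{"ol":16,"vrp":96},[18,99,56,5,8],[86,29,49,4,95],{"f":54,"mod":93,"o":16}],"s":[{"jpv":26,"k":58,"ogg":86,"z":4},[40,97,52,18,30],52,[3,12,72,25,46],[39,17]]}
After op 9 (add /s/0/k 63): {"c":{"b":{"bw":94,"kkp":17,"vbc":53,"zp":64},"db":{"hhi":15,"rmo":36,"trk":7},"ew":{"fk":65,"vpm":78}},"h":[{"ol":16,"vrp":96},[18,99,56,5,8],[86,29,49,4,95],{"f":54,"mod":93,"o":16}],"s":[{"jpv":26,"k":63,"ogg":86,"z":4},[40,97,52,18,30],52,[3,12,72,25,46],[39,17]]}
After op 10 (remove /s/3/3): {"c":{"b":{"bw":94,"kkp":17,"vbc":53,"zp":64},"db":{"hhi":15,"rmo":36,"trk":7},"ew":{"fk":65,"vpm":78}},"h":[{"ol":16,"vrp":96},[18,99,56,5,8],[86,29,49,4,95],{"f":54,"mod":93,"o":16}],"s":[{"jpv":26,"k":63,"ogg":86,"z":4},[40,97,52,18,30],52,[3,12,72,46],[39,17]]}
After op 11 (replace /s/3 11): {"c":{"b":{"bw":94,"kkp":17,"vbc":53,"zp":64},"db":{"hhi":15,"rmo":36,"trk":7},"ew":{"fk":65,"vpm":78}},"h":[{"ol":16,"vrp":96},[18,99,56,5,8],[86,29,49,4,95],{"f":54,"mod":93,"o":16}],"s":[{"jpv":26,"k":63,"ogg":86,"z":4},[40,97,52,18,30],52,11,[39,17]]}
After op 12 (add /c/o 79): {"c":{"b":{"bw":94,"kkp":17,"vbc":53,"zp":64},"db":{"hhi":15,"rmo":36,"trk":7},"ew":{"fk":65,"vpm":78},"o":79},"h":[{"ol":16,"vrp":96},[18,99,56,5,8],[86,29,49,4,95],{"f":54,"mod":93,"o":16}],"s":[{"jpv":26,"k":63,"ogg":86,"z":4},[40,97,52,18,30],52,11,[39,17]]}
After op 13 (replace /c/b 45): {"c":{"b":45,"db":{"hhi":15,"rmo":36,"trk":7},"ew":{"fk":65,"vpm":78},"o":79},"h":[{"ol":16,"vrp":96},[18,99,56,5,8],[86,29,49,4,95],{"f":54,"mod":93,"o":16}],"s":[{"jpv":26,"k":63,"ogg":86,"z":4},[40,97,52,18,30],52,11,[39,17]]}
After op 14 (add /c/ew/fk 66): {"c":{"b":45,"db":{"hhi":15,"rmo":36,"trk":7},"ew":{"fk":66,"vpm":78},"o":79},"h":[{"ol":16,"vrp":96},[18,99,56,5,8],[86,29,49,4,95],{"f":54,"mod":93,"o":16}],"s":[{"jpv":26,"k":63,"ogg":86,"z":4},[40,97,52,18,30],52,11,[39,17]]}
After op 15 (add /s/1/5 60): {"c":{"b":45,"db":{"hhi":15,"rmo":36,"trk":7},"ew":{"fk":66,"vpm":78},"o":79},"h":[{"ol":16,"vrp":96},[18,99,56,5,8],[86,29,49,4,95],{"f":54,"mod":93,"o":16}],"s":[{"jpv":26,"k":63,"ogg":86,"z":4},[40,97,52,18,30,60],52,11,[39,17]]}
After op 16 (replace /h/2/4 14): {"c":{"b":45,"db":{"hhi":15,"rmo":36,"trk":7},"ew":{"fk":66,"vpm":78},"o":79},"h":[{"ol":16,"vrp":96},[18,99,56,5,8],[86,29,49,4,14],{"f":54,"mod":93,"o":16}],"s":[{"jpv":26,"k":63,"ogg":86,"z":4},[40,97,52,18,30,60],52,11,[39,17]]}
After op 17 (replace /h/2/2 39): {"c":{"b":45,"db":{"hhi":15,"rmo":36,"trk":7},"ew":{"fk":66,"vpm":78},"o":79},"h":[{"ol":16,"vrp":96},[18,99,56,5,8],[86,29,39,4,14],{"f":54,"mod":93,"o":16}],"s":[{"jpv":26,"k":63,"ogg":86,"z":4},[40,97,52,18,30,60],52,11,[39,17]]}
After op 18 (replace /s/1/3 89): {"c":{"b":45,"db":{"hhi":15,"rmo":36,"trk":7},"ew":{"fk":66,"vpm":78},"o":79},"h":[{"ol":16,"vrp":96},[18,99,56,5,8],[86,29,39,4,14],{"f":54,"mod":93,"o":16}],"s":[{"jpv":26,"k":63,"ogg":86,"z":4},[40,97,52,89,30,60],52,11,[39,17]]}
Size at the root: 3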